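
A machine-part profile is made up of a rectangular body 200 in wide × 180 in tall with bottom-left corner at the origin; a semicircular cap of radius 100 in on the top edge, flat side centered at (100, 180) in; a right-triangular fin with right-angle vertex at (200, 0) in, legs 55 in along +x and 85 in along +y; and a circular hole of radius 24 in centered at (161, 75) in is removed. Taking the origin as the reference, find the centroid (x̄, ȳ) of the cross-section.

x̄ = 103.18 in, ȳ = 127.59 in

Part | A | x̄ᵢ | ȳᵢ | A·x̄ᵢ | A·ȳᵢ
rectangular body | 36000.00 | 100.00 | 90.00 | 3600000.00 | 3240000.00
semicircular top | 15707.96 | 100.00 | 222.44 | 1570796.33 | 3494100.05
triangular fin | 2337.50 | 218.33 | 28.33 | 510354.17 | 66229.17
hole | -1809.56 | 161.00 | 75.00 | -291338.74 | -135716.80
Σ | 52235.91 |  |  | 5389811.76 | 6664612.42
x̄ = 5389811.76 / 52235.91 = 103.18 in
ȳ = 6664612.42 / 52235.91 = 127.59 in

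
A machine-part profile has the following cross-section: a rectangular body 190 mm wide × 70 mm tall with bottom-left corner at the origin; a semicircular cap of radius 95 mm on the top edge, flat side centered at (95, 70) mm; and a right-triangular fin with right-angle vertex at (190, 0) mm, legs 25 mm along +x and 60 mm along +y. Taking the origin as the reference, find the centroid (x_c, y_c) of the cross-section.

x_c = 97.75 mm, y_c = 72.43 mm

rectangular body: A = 190 × 70 = 13300.00, centroid at (95.00, 35.00).
semicircular top: A = ½π·95² = 14176.44, centroid at (95.00, 110.32).
triangular fin: A = ½·25·60 = 750.00, centroid at (198.33, 20.00).
ΣA = 28226.44 mm²
ΣAx_c = (13300.00)(95.00) + (14176.44)(95.00) + (750.00)(198.33) = 2759011.50 mm³
ΣAy_c = (13300.00)(35.00) + (14176.44)(110.32) + (750.00)(20.00) = 2044433.91 mm³
x_c = 2759011.50 / 28226.44 = 97.75 mm
y_c = 2044433.91 / 28226.44 = 72.43 mm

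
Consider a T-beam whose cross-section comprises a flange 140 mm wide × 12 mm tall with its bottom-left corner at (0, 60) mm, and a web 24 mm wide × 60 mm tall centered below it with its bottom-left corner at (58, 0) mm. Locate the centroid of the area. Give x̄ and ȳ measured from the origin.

x̄ = 70.00 mm, ȳ = 49.38 mm

web: A = 24 × 60 = 1440.00, centroid at (70.00, 30.00).
flange: A = 140 × 12 = 1680.00, centroid at (70.00, 66.00).
ΣA = 3120.00 mm², ΣAx̄ = 218400.00 mm³, ΣAȳ = 154080.00 mm³.
x̄ = 218400.00/3120.00 = 70.00 mm; ȳ = 154080.00/3120.00 = 49.38 mm.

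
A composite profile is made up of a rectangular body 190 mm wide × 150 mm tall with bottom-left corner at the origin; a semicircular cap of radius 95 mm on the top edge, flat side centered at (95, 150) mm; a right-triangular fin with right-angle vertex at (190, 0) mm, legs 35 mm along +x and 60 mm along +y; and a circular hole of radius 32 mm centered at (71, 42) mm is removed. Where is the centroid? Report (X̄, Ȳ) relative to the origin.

rectangular body: A = 190 × 150 = 28500.00, centroid at (95.00, 75.00).
semicircular top: A = ½π·95² = 14176.44, centroid at (95.00, 190.32).
triangular fin: A = ½·35·60 = 1050.00, centroid at (201.67, 20.00).
hole: A = −π·32² = -3216.99, centroid at (71.00, 42.00).
ΣA = 40509.45 mm²
ΣAX̄ = (28500.00)(95.00) + (14176.44)(95.00) + (1050.00)(201.67) + (-3216.99)(71.00) = 4037605.15 mm³
ΣAȲ = (28500.00)(75.00) + (14176.44)(190.32) + (1050.00)(20.00) + (-3216.99)(42.00) = 4721435.24 mm³
X̄ = 4037605.15 / 40509.45 = 99.67 mm
Ȳ = 4721435.24 / 40509.45 = 116.55 mm

X̄ = 99.67 mm, Ȳ = 116.55 mm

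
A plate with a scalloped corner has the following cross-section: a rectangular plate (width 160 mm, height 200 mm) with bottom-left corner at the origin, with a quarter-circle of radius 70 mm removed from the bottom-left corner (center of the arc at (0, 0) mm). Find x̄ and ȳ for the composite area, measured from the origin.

plate: A = 160 × 200 = 32000.00, centroid at (80.00, 100.00).
removed quarter-circle: A = −¼π·70² = -3848.45, centroid at (29.71, 29.71).
ΣA = 28151.55 mm²
ΣAx̄ = (32000.00)(80.00) + (-3848.45)(29.71) = 2445666.67 mm³
ΣAȳ = (32000.00)(100.00) + (-3848.45)(29.71) = 3085666.67 mm³
x̄ = 2445666.67 / 28151.55 = 86.88 mm
ȳ = 3085666.67 / 28151.55 = 109.61 mm

x̄ = 86.88 mm, ȳ = 109.61 mm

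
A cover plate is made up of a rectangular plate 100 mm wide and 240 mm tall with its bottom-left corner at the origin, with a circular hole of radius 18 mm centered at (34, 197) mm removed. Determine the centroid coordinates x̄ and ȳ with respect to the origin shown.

plate: A = 100 × 240 = 24000.00, centroid at (50.00, 120.00).
hole: A = −π·18² = -1017.88, centroid at (34.00, 197.00).
ΣA = 22982.12 mm², ΣAx̄ = 1165392.22 mm³, ΣAȳ = 2679478.42 mm³.
x̄ = 1165392.22/22982.12 = 50.71 mm; ȳ = 2679478.42/22982.12 = 116.59 mm.

x̄ = 50.71 mm, ȳ = 116.59 mm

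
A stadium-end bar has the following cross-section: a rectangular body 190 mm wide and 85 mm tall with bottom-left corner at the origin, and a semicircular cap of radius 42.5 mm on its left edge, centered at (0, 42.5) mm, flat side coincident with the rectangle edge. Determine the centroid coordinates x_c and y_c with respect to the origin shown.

Part | A | x̄ᵢ | ȳᵢ | A·x̄ᵢ | A·ȳᵢ
rectangular body | 16150.00 | 95.00 | 42.50 | 1534250.00 | 686375.00
semicircular end | 2837.25 | -18.04 | 42.50 | -51177.08 | 120583.16
Σ | 18987.25 |  |  | 1483072.92 | 806958.16
x_c = 1483072.92 / 18987.25 = 78.11 mm
y_c = 806958.16 / 18987.25 = 42.50 mm

x_c = 78.11 mm, y_c = 42.50 mm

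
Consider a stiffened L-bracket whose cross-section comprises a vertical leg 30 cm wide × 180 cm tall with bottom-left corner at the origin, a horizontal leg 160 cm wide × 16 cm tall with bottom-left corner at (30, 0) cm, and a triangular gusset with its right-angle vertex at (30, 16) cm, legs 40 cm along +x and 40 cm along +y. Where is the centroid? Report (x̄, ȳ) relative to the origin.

x̄ = 45.35 cm, ȳ = 60.50 cm

vertical leg: A = 30 × 180 = 5400.00, centroid at (15.00, 90.00).
horizontal leg: A = 160 × 16 = 2560.00, centroid at (110.00, 8.00).
gusset: A = ½·40·40 = 800.00, centroid at (43.33, 29.33).
ΣA = 8760.00 cm², ΣAx̄ = 397266.67 cm³, ΣAȳ = 529946.67 cm³.
x̄ = 397266.67/8760.00 = 45.35 cm; ȳ = 529946.67/8760.00 = 60.50 cm.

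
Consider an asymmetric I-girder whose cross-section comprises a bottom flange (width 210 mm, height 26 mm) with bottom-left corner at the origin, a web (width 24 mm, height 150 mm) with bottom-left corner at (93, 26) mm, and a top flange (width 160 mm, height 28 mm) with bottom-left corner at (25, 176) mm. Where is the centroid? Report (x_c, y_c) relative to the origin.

x_c = 105.00 mm, y_c = 94.96 mm

Part | A | x̄ᵢ | ȳᵢ | A·x̄ᵢ | A·ȳᵢ
bottom flange | 5460.00 | 105.00 | 13.00 | 573300.00 | 70980.00
web | 3600.00 | 105.00 | 101.00 | 378000.00 | 363600.00
top flange | 4480.00 | 105.00 | 190.00 | 470400.00 | 851200.00
Σ | 13540.00 |  |  | 1421700.00 | 1285780.00
x_c = 1421700.00 / 13540.00 = 105.00 mm
y_c = 1285780.00 / 13540.00 = 94.96 mm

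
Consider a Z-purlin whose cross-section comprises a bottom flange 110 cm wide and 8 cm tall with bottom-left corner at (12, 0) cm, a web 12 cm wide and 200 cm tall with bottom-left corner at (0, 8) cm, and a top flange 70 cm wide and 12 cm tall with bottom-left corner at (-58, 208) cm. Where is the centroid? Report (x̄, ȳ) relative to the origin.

x̄ = 13.12 cm, ȳ = 107.40 cm

bottom flange: A = 110 × 8 = 880.00, centroid at (67.00, 4.00).
web: A = 12 × 200 = 2400.00, centroid at (6.00, 108.00).
top flange: A = 70 × 12 = 840.00, centroid at (-23.00, 214.00).
ΣA = 4120.00 cm², ΣAx̄ = 54040.00 cm³, ΣAȳ = 442480.00 cm³.
x̄ = 54040.00/4120.00 = 13.12 cm; ȳ = 442480.00/4120.00 = 107.40 cm.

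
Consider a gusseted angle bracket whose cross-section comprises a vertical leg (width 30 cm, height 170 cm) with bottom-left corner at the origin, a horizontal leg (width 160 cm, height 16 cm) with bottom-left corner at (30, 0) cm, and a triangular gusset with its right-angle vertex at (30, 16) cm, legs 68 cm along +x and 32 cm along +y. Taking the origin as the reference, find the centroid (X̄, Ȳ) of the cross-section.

X̄ = 47.49 cm, Ȳ = 55.21 cm

Part | A | x̄ᵢ | ȳᵢ | A·x̄ᵢ | A·ȳᵢ
vertical leg | 5100.00 | 15.00 | 85.00 | 76500.00 | 433500.00
horizontal leg | 2560.00 | 110.00 | 8.00 | 281600.00 | 20480.00
gusset | 1088.00 | 52.67 | 26.67 | 57301.33 | 29013.33
Σ | 8748.00 |  |  | 415401.33 | 482993.33
X̄ = 415401.33 / 8748.00 = 47.49 cm
Ȳ = 482993.33 / 8748.00 = 55.21 cm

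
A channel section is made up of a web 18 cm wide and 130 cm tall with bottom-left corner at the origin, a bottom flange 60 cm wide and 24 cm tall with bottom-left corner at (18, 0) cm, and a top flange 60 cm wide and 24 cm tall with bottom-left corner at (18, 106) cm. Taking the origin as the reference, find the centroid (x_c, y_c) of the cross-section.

Part | A | x̄ᵢ | ȳᵢ | A·x̄ᵢ | A·ȳᵢ
web | 2340.00 | 9.00 | 65.00 | 21060.00 | 152100.00
bottom flange | 1440.00 | 48.00 | 12.00 | 69120.00 | 17280.00
top flange | 1440.00 | 48.00 | 118.00 | 69120.00 | 169920.00
Σ | 5220.00 |  |  | 159300.00 | 339300.00
x_c = 159300.00 / 5220.00 = 30.52 cm
y_c = 339300.00 / 5220.00 = 65.00 cm

x_c = 30.52 cm, y_c = 65.00 cm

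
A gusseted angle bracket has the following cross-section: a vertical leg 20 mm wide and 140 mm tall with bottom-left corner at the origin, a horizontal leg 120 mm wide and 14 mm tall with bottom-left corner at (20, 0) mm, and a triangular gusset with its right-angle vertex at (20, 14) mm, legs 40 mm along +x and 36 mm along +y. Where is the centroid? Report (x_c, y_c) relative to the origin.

x_c = 35.85 mm, y_c = 43.55 mm

vertical leg: A = 20 × 140 = 2800.00, centroid at (10.00, 70.00).
horizontal leg: A = 120 × 14 = 1680.00, centroid at (80.00, 7.00).
gusset: A = ½·40·36 = 720.00, centroid at (33.33, 26.00).
ΣA = 5200.00 mm²
ΣAx_c = (2800.00)(10.00) + (1680.00)(80.00) + (720.00)(33.33) = 186400.00 mm³
ΣAy_c = (2800.00)(70.00) + (1680.00)(7.00) + (720.00)(26.00) = 226480.00 mm³
x_c = 186400.00 / 5200.00 = 35.85 mm
y_c = 226480.00 / 5200.00 = 43.55 mm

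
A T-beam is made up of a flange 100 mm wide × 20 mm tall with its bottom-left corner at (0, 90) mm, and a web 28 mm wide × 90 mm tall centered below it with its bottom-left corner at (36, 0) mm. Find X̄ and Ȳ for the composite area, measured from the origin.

Part | A | x̄ᵢ | ȳᵢ | A·x̄ᵢ | A·ȳᵢ
web | 2520.00 | 50.00 | 45.00 | 126000.00 | 113400.00
flange | 2000.00 | 50.00 | 100.00 | 100000.00 | 200000.00
Σ | 4520.00 |  |  | 226000.00 | 313400.00
X̄ = 226000.00 / 4520.00 = 50.00 mm
Ȳ = 313400.00 / 4520.00 = 69.34 mm

X̄ = 50.00 mm, Ȳ = 69.34 mm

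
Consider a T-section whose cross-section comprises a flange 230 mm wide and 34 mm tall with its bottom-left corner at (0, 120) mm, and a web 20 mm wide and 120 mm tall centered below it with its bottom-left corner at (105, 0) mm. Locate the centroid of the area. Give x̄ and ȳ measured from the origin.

x̄ = 115.00 mm, ȳ = 118.92 mm

web: A = 20 × 120 = 2400.00, centroid at (115.00, 60.00).
flange: A = 230 × 34 = 7820.00, centroid at (115.00, 137.00).
ΣA = 10220.00 mm²
ΣAx̄ = (2400.00)(115.00) + (7820.00)(115.00) = 1175300.00 mm³
ΣAȳ = (2400.00)(60.00) + (7820.00)(137.00) = 1215340.00 mm³
x̄ = 1175300.00 / 10220.00 = 115.00 mm
ȳ = 1215340.00 / 10220.00 = 118.92 mm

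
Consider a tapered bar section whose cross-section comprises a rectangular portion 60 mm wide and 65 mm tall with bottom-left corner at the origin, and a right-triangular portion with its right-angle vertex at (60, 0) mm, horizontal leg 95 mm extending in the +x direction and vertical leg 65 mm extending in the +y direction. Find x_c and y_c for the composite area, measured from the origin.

rectangular portion: A = 60 × 65 = 3900.00, centroid at (30.00, 32.50).
triangular portion: A = ½·95·65 = 3087.50, centroid at (91.67, 21.67).
ΣA = 6987.50 mm², ΣAx_c = 400020.83 mm³, ΣAy_c = 193645.83 mm³.
x_c = 400020.83/6987.50 = 57.25 mm; y_c = 193645.83/6987.50 = 27.71 mm.

x_c = 57.25 mm, y_c = 27.71 mm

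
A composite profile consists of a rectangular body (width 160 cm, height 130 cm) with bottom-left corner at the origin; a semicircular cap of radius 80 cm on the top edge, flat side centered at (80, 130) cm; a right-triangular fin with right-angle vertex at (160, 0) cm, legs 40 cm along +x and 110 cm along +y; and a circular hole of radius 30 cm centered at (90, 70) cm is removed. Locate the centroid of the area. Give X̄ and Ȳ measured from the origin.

X̄ = 85.86 cm, Ȳ = 95.38 cm

rectangular body: A = 160 × 130 = 20800.00, centroid at (80.00, 65.00).
semicircular top: A = ½π·80² = 10053.10, centroid at (80.00, 163.95).
triangular fin: A = ½·40·110 = 2200.00, centroid at (173.33, 36.67).
hole: A = −π·30² = -2827.43, centroid at (90.00, 70.00).
ΣA = 30225.66 cm², ΣAX̄ = 2595112.05 cm³, ΣAȲ = 2882982.21 cm³.
X̄ = 2595112.05/30225.66 = 85.86 cm; Ȳ = 2882982.21/30225.66 = 95.38 cm.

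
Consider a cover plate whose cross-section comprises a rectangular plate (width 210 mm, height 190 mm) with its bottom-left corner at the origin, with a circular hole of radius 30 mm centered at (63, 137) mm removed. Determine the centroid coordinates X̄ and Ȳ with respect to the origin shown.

X̄ = 108.20 mm, Ȳ = 91.80 mm

Part | A | x̄ᵢ | ȳᵢ | A·x̄ᵢ | A·ȳᵢ
plate | 39900.00 | 105.00 | 95.00 | 4189500.00 | 3790500.00
hole | -2827.43 | 63.00 | 137.00 | -178128.30 | -387358.37
Σ | 37072.57 |  |  | 4011371.70 | 3403141.63
X̄ = 4011371.70 / 37072.57 = 108.20 mm
Ȳ = 3403141.63 / 37072.57 = 91.80 mm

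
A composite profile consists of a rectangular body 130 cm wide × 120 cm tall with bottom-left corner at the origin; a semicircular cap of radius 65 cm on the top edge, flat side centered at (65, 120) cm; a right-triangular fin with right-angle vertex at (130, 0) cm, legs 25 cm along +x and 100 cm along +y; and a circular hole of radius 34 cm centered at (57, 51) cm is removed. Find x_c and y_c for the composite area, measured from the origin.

rectangular body: A = 130 × 120 = 15600.00, centroid at (65.00, 60.00).
semicircular top: A = ½π·65² = 6636.61, centroid at (65.00, 147.59).
triangular fin: A = ½·25·100 = 1250.00, centroid at (138.33, 33.33).
hole: A = −π·34² = -3631.68, centroid at (57.00, 51.00).
ΣA = 19854.93 cm², ΣAx_c = 1411290.78 cm³, ΣAy_c = 1771928.00 cm³.
x_c = 1411290.78/19854.93 = 71.08 cm; y_c = 1771928.00/19854.93 = 89.24 cm.

x_c = 71.08 cm, y_c = 89.24 cm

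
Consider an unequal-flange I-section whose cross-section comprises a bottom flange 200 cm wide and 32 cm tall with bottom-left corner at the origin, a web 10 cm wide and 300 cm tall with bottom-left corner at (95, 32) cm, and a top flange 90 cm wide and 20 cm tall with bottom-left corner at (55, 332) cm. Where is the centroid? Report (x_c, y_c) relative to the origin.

Part | A | x̄ᵢ | ȳᵢ | A·x̄ᵢ | A·ȳᵢ
bottom flange | 6400.00 | 100.00 | 16.00 | 640000.00 | 102400.00
web | 3000.00 | 100.00 | 182.00 | 300000.00 | 546000.00
top flange | 1800.00 | 100.00 | 342.00 | 180000.00 | 615600.00
Σ | 11200.00 |  |  | 1120000.00 | 1264000.00
x_c = 1120000.00 / 11200.00 = 100.00 cm
y_c = 1264000.00 / 11200.00 = 112.86 cm

x_c = 100.00 cm, y_c = 112.86 cm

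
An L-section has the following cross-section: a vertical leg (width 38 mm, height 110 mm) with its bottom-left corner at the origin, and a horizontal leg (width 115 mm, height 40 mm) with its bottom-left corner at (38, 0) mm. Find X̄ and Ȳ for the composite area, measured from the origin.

X̄ = 59.08 mm, Ȳ = 36.66 mm

Part | A | x̄ᵢ | ȳᵢ | A·x̄ᵢ | A·ȳᵢ
vertical leg | 4180.00 | 19.00 | 55.00 | 79420.00 | 229900.00
horizontal leg | 4600.00 | 95.50 | 20.00 | 439300.00 | 92000.00
Σ | 8780.00 |  |  | 518720.00 | 321900.00
X̄ = 518720.00 / 8780.00 = 59.08 mm
Ȳ = 321900.00 / 8780.00 = 36.66 mm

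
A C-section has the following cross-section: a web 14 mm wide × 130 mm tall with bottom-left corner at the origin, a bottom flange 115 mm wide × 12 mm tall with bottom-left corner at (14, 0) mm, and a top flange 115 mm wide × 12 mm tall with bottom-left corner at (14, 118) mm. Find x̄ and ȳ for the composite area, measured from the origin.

web: A = 14 × 130 = 1820.00, centroid at (7.00, 65.00).
bottom flange: A = 115 × 12 = 1380.00, centroid at (71.50, 6.00).
top flange: A = 115 × 12 = 1380.00, centroid at (71.50, 124.00).
ΣA = 4580.00 mm², ΣAx̄ = 210080.00 mm³, ΣAȳ = 297700.00 mm³.
x̄ = 210080.00/4580.00 = 45.87 mm; ȳ = 297700.00/4580.00 = 65.00 mm.

x̄ = 45.87 mm, ȳ = 65.00 mm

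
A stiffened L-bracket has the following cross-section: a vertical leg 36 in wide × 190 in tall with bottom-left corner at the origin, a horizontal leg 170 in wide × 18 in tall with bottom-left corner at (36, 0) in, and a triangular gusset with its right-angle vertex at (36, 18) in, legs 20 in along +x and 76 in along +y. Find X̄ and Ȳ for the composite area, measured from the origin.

vertical leg: A = 36 × 190 = 6840.00, centroid at (18.00, 95.00).
horizontal leg: A = 170 × 18 = 3060.00, centroid at (121.00, 9.00).
gusset: A = ½·20·76 = 760.00, centroid at (42.67, 43.33).
ΣA = 10660.00 in², ΣAX̄ = 525806.67 in³, ΣAȲ = 710273.33 in³.
X̄ = 525806.67/10660.00 = 49.33 in; Ȳ = 710273.33/10660.00 = 66.63 in.

X̄ = 49.33 in, Ȳ = 66.63 in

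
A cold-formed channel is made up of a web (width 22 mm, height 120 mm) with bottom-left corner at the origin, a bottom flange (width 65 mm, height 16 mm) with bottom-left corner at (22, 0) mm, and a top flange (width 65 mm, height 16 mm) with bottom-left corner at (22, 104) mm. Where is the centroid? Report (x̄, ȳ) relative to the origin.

x̄ = 30.17 mm, ȳ = 60.00 mm

Part | A | x̄ᵢ | ȳᵢ | A·x̄ᵢ | A·ȳᵢ
web | 2640.00 | 11.00 | 60.00 | 29040.00 | 158400.00
bottom flange | 1040.00 | 54.50 | 8.00 | 56680.00 | 8320.00
top flange | 1040.00 | 54.50 | 112.00 | 56680.00 | 116480.00
Σ | 4720.00 |  |  | 142400.00 | 283200.00
x̄ = 142400.00 / 4720.00 = 30.17 mm
ȳ = 283200.00 / 4720.00 = 60.00 mm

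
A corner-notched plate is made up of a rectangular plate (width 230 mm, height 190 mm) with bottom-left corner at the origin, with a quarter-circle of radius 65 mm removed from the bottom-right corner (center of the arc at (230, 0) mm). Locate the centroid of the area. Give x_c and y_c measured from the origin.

x_c = 107.82 mm, y_c = 100.54 mm

plate: A = 230 × 190 = 43700.00, centroid at (115.00, 95.00).
removed quarter-circle: A = −¼π·65² = -3318.31, centroid at (202.41, 27.59).
ΣA = 40381.69 mm²
ΣAx_c = (43700.00)(115.00) + (-3318.31)(202.41) = 4353831.00 mm³
ΣAy_c = (43700.00)(95.00) + (-3318.31)(27.59) = 4059958.33 mm³
x_c = 4353831.00 / 40381.69 = 107.82 mm
y_c = 4059958.33 / 40381.69 = 100.54 mm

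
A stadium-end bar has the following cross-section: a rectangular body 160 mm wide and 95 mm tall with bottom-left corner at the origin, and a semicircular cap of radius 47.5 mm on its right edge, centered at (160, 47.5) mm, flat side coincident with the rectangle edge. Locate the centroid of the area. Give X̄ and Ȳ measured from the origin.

X̄ = 98.94 mm, Ȳ = 47.50 mm

rectangular body: A = 160 × 95 = 15200.00, centroid at (80.00, 47.50).
semicircular end: A = ½π·47.5² = 3544.11, centroid at (180.16, 47.50).
ΣA = 18744.11 mm²
ΣAX̄ = (15200.00)(80.00) + (3544.11)(180.16) = 1854505.39 mm³
ΣAȲ = (15200.00)(47.50) + (3544.11)(47.50) = 890345.19 mm³
X̄ = 1854505.39 / 18744.11 = 98.94 mm
Ȳ = 890345.19 / 18744.11 = 47.50 mm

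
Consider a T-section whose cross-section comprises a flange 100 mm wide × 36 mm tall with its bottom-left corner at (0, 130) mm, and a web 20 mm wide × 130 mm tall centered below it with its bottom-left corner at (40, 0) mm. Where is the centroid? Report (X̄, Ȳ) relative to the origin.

X̄ = 50.00 mm, Ȳ = 113.19 mm

web: A = 20 × 130 = 2600.00, centroid at (50.00, 65.00).
flange: A = 100 × 36 = 3600.00, centroid at (50.00, 148.00).
ΣA = 6200.00 mm², ΣAX̄ = 310000.00 mm³, ΣAȲ = 701800.00 mm³.
X̄ = 310000.00/6200.00 = 50.00 mm; Ȳ = 701800.00/6200.00 = 113.19 mm.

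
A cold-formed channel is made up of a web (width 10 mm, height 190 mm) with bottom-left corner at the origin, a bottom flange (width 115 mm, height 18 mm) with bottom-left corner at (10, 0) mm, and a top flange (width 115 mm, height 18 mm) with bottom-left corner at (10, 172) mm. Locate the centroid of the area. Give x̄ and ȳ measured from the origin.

x̄ = 47.84 mm, ȳ = 95.00 mm

Part | A | x̄ᵢ | ȳᵢ | A·x̄ᵢ | A·ȳᵢ
web | 1900.00 | 5.00 | 95.00 | 9500.00 | 180500.00
bottom flange | 2070.00 | 67.50 | 9.00 | 139725.00 | 18630.00
top flange | 2070.00 | 67.50 | 181.00 | 139725.00 | 374670.00
Σ | 6040.00 |  |  | 288950.00 | 573800.00
x̄ = 288950.00 / 6040.00 = 47.84 mm
ȳ = 573800.00 / 6040.00 = 95.00 mm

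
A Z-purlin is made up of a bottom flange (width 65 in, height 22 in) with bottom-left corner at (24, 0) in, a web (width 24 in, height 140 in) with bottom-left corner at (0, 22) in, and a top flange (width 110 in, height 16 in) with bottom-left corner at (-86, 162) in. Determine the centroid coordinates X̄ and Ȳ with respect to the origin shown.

X̄ = 10.16 in, Ȳ = 95.27 in

Part | A | x̄ᵢ | ȳᵢ | A·x̄ᵢ | A·ȳᵢ
bottom flange | 1430.00 | 56.50 | 11.00 | 80795.00 | 15730.00
web | 3360.00 | 12.00 | 92.00 | 40320.00 | 309120.00
top flange | 1760.00 | -31.00 | 170.00 | -54560.00 | 299200.00
Σ | 6550.00 |  |  | 66555.00 | 624050.00
X̄ = 66555.00 / 6550.00 = 10.16 in
Ȳ = 624050.00 / 6550.00 = 95.27 in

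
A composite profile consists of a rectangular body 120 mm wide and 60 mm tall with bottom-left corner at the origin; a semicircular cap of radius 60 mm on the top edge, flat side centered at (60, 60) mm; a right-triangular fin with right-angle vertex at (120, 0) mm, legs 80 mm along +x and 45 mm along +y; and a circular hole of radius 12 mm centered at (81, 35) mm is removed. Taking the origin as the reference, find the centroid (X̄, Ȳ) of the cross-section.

X̄ = 70.32 mm, Ȳ = 50.02 mm

rectangular body: A = 120 × 60 = 7200.00, centroid at (60.00, 30.00).
semicircular top: A = ½π·60² = 5654.87, centroid at (60.00, 85.46).
triangular fin: A = ½·80·45 = 1800.00, centroid at (146.67, 15.00).
hole: A = −π·12² = -452.39, centroid at (81.00, 35.00).
ΣA = 14202.48 mm², ΣAX̄ = 998648.47 mm³, ΣAȲ = 710458.38 mm³.
X̄ = 998648.47/14202.48 = 70.32 mm; Ȳ = 710458.38/14202.48 = 50.02 mm.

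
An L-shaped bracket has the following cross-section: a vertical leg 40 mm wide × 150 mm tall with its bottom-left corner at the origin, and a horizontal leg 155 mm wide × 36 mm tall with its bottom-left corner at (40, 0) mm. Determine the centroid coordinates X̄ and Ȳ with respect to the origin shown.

vertical leg: A = 40 × 150 = 6000.00, centroid at (20.00, 75.00).
horizontal leg: A = 155 × 36 = 5580.00, centroid at (117.50, 18.00).
ΣA = 11580.00 mm², ΣAX̄ = 775650.00 mm³, ΣAȲ = 550440.00 mm³.
X̄ = 775650.00/11580.00 = 66.98 mm; Ȳ = 550440.00/11580.00 = 47.53 mm.

X̄ = 66.98 mm, Ȳ = 47.53 mm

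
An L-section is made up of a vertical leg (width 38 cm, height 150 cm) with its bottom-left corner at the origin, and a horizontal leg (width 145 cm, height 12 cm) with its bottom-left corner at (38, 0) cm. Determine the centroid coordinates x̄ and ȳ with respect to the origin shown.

vertical leg: A = 38 × 150 = 5700.00, centroid at (19.00, 75.00).
horizontal leg: A = 145 × 12 = 1740.00, centroid at (110.50, 6.00).
ΣA = 7440.00 cm², ΣAx̄ = 300570.00 cm³, ΣAȳ = 437940.00 cm³.
x̄ = 300570.00/7440.00 = 40.40 cm; ȳ = 437940.00/7440.00 = 58.86 cm.

x̄ = 40.40 cm, ȳ = 58.86 cm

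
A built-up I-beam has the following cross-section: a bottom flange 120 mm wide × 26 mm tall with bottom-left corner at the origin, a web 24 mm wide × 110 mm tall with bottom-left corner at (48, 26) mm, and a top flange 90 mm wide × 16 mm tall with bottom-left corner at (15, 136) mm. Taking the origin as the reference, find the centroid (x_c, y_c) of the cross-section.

bottom flange: A = 120 × 26 = 3120.00, centroid at (60.00, 13.00).
web: A = 24 × 110 = 2640.00, centroid at (60.00, 81.00).
top flange: A = 90 × 16 = 1440.00, centroid at (60.00, 144.00).
ΣA = 7200.00 mm²
ΣAx_c = (3120.00)(60.00) + (2640.00)(60.00) + (1440.00)(60.00) = 432000.00 mm³
ΣAy_c = (3120.00)(13.00) + (2640.00)(81.00) + (1440.00)(144.00) = 461760.00 mm³
x_c = 432000.00 / 7200.00 = 60.00 mm
y_c = 461760.00 / 7200.00 = 64.13 mm

x_c = 60.00 mm, y_c = 64.13 mm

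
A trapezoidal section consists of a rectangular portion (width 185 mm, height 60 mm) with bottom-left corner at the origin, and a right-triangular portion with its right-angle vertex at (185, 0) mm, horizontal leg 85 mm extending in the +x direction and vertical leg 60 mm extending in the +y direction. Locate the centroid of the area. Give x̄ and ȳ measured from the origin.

rectangular portion: A = 185 × 60 = 11100.00, centroid at (92.50, 30.00).
triangular portion: A = ½·85·60 = 2550.00, centroid at (213.33, 20.00).
ΣA = 13650.00 mm², ΣAx̄ = 1570750.00 mm³, ΣAȳ = 384000.00 mm³.
x̄ = 1570750.00/13650.00 = 115.07 mm; ȳ = 384000.00/13650.00 = 28.13 mm.

x̄ = 115.07 mm, ȳ = 28.13 mm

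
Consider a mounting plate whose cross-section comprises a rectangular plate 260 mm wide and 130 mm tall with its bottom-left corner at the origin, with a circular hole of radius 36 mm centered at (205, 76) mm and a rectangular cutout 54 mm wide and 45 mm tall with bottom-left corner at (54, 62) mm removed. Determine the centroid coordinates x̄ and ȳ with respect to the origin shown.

x̄ = 123.18 mm, ȳ = 61.62 mm

plate: A = 260 × 130 = 33800.00, centroid at (130.00, 65.00).
hole 1: A = −π·36² = -4071.50, centroid at (205.00, 76.00).
hole 2: A = −(54 × 45) = -2430.00, centroid at (81.00, 84.50).
ΣA = 27298.50 mm²
ΣAx̄ = (33800.00)(130.00) + (-4071.50)(205.00) + (-2430.00)(81.00) = 3362511.66 mm³
ΣAȳ = (33800.00)(65.00) + (-4071.50)(76.00) + (-2430.00)(84.50) = 1682230.69 mm³
x̄ = 3362511.66 / 27298.50 = 123.18 mm
ȳ = 1682230.69 / 27298.50 = 61.62 mm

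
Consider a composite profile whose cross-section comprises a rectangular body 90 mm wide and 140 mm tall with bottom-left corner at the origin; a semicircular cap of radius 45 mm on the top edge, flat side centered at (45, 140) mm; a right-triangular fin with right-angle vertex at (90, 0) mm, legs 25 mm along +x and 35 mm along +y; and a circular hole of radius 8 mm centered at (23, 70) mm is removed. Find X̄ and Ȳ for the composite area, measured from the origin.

X̄ = 46.73 mm, Ȳ = 86.10 mm

rectangular body: A = 90 × 140 = 12600.00, centroid at (45.00, 70.00).
semicircular top: A = ½π·45² = 3180.86, centroid at (45.00, 159.10).
triangular fin: A = ½·25·35 = 437.50, centroid at (98.33, 11.67).
hole: A = −π·8² = -201.06, centroid at (23.00, 70.00).
ΣA = 16017.30 mm², ΣAX̄ = 748535.22 mm³, ΣAȲ = 1379100.59 mm³.
X̄ = 748535.22/16017.30 = 46.73 mm; Ȳ = 1379100.59/16017.30 = 86.10 mm.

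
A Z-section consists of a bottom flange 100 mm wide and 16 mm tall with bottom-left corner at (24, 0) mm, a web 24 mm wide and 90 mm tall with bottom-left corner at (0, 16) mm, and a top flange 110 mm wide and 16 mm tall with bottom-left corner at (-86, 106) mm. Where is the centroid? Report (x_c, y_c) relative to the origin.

bottom flange: A = 100 × 16 = 1600.00, centroid at (74.00, 8.00).
web: A = 24 × 90 = 2160.00, centroid at (12.00, 61.00).
top flange: A = 110 × 16 = 1760.00, centroid at (-31.00, 114.00).
ΣA = 5520.00 mm², ΣAx_c = 89760.00 mm³, ΣAy_c = 345200.00 mm³.
x_c = 89760.00/5520.00 = 16.26 mm; y_c = 345200.00/5520.00 = 62.54 mm.

x_c = 16.26 mm, y_c = 62.54 mm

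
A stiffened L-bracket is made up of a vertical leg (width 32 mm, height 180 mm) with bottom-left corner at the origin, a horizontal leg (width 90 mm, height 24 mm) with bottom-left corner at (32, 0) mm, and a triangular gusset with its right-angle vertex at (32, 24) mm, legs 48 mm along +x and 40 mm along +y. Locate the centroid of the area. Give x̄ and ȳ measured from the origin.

vertical leg: A = 32 × 180 = 5760.00, centroid at (16.00, 90.00).
horizontal leg: A = 90 × 24 = 2160.00, centroid at (77.00, 12.00).
gusset: A = ½·48·40 = 960.00, centroid at (48.00, 37.33).
ΣA = 8880.00 mm²
ΣAx̄ = (5760.00)(16.00) + (2160.00)(77.00) + (960.00)(48.00) = 304560.00 mm³
ΣAȳ = (5760.00)(90.00) + (2160.00)(12.00) + (960.00)(37.33) = 580160.00 mm³
x̄ = 304560.00 / 8880.00 = 34.30 mm
ȳ = 580160.00 / 8880.00 = 65.33 mm

x̄ = 34.30 mm, ȳ = 65.33 mm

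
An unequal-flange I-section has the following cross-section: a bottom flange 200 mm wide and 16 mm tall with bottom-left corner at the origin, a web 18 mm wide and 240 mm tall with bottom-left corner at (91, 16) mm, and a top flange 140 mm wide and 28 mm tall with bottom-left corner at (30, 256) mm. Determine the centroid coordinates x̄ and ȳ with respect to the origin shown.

bottom flange: A = 200 × 16 = 3200.00, centroid at (100.00, 8.00).
web: A = 18 × 240 = 4320.00, centroid at (100.00, 136.00).
top flange: A = 140 × 28 = 3920.00, centroid at (100.00, 270.00).
ΣA = 11440.00 mm²
ΣAx̄ = (3200.00)(100.00) + (4320.00)(100.00) + (3920.00)(100.00) = 1144000.00 mm³
ΣAȳ = (3200.00)(8.00) + (4320.00)(136.00) + (3920.00)(270.00) = 1671520.00 mm³
x̄ = 1144000.00 / 11440.00 = 100.00 mm
ȳ = 1671520.00 / 11440.00 = 146.11 mm

x̄ = 100.00 mm, ȳ = 146.11 mm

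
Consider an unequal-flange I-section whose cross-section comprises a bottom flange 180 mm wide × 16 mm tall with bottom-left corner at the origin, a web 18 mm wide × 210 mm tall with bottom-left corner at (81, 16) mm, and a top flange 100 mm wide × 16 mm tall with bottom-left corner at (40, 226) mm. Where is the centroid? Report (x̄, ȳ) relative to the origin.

bottom flange: A = 180 × 16 = 2880.00, centroid at (90.00, 8.00).
web: A = 18 × 210 = 3780.00, centroid at (90.00, 121.00).
top flange: A = 100 × 16 = 1600.00, centroid at (90.00, 234.00).
ΣA = 8260.00 mm²
ΣAx̄ = (2880.00)(90.00) + (3780.00)(90.00) + (1600.00)(90.00) = 743400.00 mm³
ΣAȳ = (2880.00)(8.00) + (3780.00)(121.00) + (1600.00)(234.00) = 854820.00 mm³
x̄ = 743400.00 / 8260.00 = 90.00 mm
ȳ = 854820.00 / 8260.00 = 103.49 mm

x̄ = 90.00 mm, ȳ = 103.49 mm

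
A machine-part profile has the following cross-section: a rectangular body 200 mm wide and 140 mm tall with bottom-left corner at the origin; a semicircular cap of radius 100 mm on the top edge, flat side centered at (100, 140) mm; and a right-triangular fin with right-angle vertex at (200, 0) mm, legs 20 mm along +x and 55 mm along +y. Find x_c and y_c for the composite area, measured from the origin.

x_c = 101.33 mm, y_c = 109.27 mm

Part | A | x̄ᵢ | ȳᵢ | A·x̄ᵢ | A·ȳᵢ
rectangular body | 28000.00 | 100.00 | 70.00 | 2800000.00 | 1960000.00
semicircular top | 15707.96 | 100.00 | 182.44 | 1570796.33 | 2865781.52
triangular fin | 550.00 | 206.67 | 18.33 | 113666.67 | 10083.33
Σ | 44257.96 |  |  | 4484462.99 | 4835864.86
x_c = 4484462.99 / 44257.96 = 101.33 mm
y_c = 4835864.86 / 44257.96 = 109.27 mm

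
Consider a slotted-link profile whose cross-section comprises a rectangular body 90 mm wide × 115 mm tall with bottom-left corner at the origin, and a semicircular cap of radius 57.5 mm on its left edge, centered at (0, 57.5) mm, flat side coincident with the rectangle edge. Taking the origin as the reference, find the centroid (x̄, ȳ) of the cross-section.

Part | A | x̄ᵢ | ȳᵢ | A·x̄ᵢ | A·ȳᵢ
rectangular body | 10350.00 | 45.00 | 57.50 | 465750.00 | 595125.00
semicircular end | 5193.45 | -24.40 | 57.50 | -126739.58 | 298623.11
Σ | 15543.45 |  |  | 339010.42 | 893748.11
x̄ = 339010.42 / 15543.45 = 21.81 mm
ȳ = 893748.11 / 15543.45 = 57.50 mm

x̄ = 21.81 mm, ȳ = 57.50 mm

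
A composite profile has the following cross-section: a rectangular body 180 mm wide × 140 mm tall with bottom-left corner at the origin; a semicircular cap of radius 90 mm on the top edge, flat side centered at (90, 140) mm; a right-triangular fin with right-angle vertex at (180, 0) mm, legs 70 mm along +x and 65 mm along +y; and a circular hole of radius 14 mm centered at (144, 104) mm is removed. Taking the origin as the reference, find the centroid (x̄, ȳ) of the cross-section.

x̄ = 95.67 mm, ȳ = 101.47 mm

rectangular body: A = 180 × 140 = 25200.00, centroid at (90.00, 70.00).
semicircular top: A = ½π·90² = 12723.45, centroid at (90.00, 178.20).
triangular fin: A = ½·70·65 = 2275.00, centroid at (203.33, 21.67).
hole: A = −π·14² = -615.75, centroid at (144.00, 104.00).
ΣA = 39582.70 mm², ΣAx̄ = 3787025.54 mm³, ΣAȳ = 4016536.48 mm³.
x̄ = 3787025.54/39582.70 = 95.67 mm; ȳ = 4016536.48/39582.70 = 101.47 mm.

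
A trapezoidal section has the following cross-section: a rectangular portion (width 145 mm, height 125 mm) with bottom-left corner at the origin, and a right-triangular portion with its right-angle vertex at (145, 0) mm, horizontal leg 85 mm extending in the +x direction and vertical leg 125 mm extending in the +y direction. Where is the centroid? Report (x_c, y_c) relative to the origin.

x_c = 95.36 mm, y_c = 57.78 mm

rectangular portion: A = 145 × 125 = 18125.00, centroid at (72.50, 62.50).
triangular portion: A = ½·85·125 = 5312.50, centroid at (173.33, 41.67).
ΣA = 23437.50 mm², ΣAx_c = 2234895.83 mm³, ΣAy_c = 1354166.67 mm³.
x_c = 2234895.83/23437.50 = 95.36 mm; y_c = 1354166.67/23437.50 = 57.78 mm.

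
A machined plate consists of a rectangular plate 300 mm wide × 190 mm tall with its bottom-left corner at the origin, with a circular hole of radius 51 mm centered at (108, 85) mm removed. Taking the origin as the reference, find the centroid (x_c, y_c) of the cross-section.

x_c = 157.03 mm, y_c = 96.67 mm

plate: A = 300 × 190 = 57000.00, centroid at (150.00, 95.00).
hole: A = −π·51² = -8171.28, centroid at (108.00, 85.00).
ΣA = 48828.72 mm²
ΣAx_c = (57000.00)(150.00) + (-8171.28)(108.00) = 7667501.49 mm³
ΣAy_c = (57000.00)(95.00) + (-8171.28)(85.00) = 4720440.99 mm³
x_c = 7667501.49 / 48828.72 = 157.03 mm
y_c = 4720440.99 / 48828.72 = 96.67 mm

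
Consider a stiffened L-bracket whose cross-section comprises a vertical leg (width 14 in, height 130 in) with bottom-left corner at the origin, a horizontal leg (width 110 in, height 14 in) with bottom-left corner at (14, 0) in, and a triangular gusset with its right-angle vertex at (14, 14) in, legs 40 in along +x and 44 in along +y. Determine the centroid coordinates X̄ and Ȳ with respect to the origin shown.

Part | A | x̄ᵢ | ȳᵢ | A·x̄ᵢ | A·ȳᵢ
vertical leg | 1820.00 | 7.00 | 65.00 | 12740.00 | 118300.00
horizontal leg | 1540.00 | 69.00 | 7.00 | 106260.00 | 10780.00
gusset | 880.00 | 27.33 | 28.67 | 24053.33 | 25226.67
Σ | 4240.00 |  |  | 143053.33 | 154306.67
X̄ = 143053.33 / 4240.00 = 33.74 in
Ȳ = 154306.67 / 4240.00 = 36.39 in

X̄ = 33.74 in, Ȳ = 36.39 in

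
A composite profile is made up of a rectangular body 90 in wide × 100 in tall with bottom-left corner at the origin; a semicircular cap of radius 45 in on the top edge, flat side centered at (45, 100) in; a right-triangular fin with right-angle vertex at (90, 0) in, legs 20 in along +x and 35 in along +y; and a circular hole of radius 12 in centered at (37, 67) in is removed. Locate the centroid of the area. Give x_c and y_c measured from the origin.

x_c = 46.80 in, y_c = 66.45 in

rectangular body: A = 90 × 100 = 9000.00, centroid at (45.00, 50.00).
semicircular top: A = ½π·45² = 3180.86, centroid at (45.00, 119.10).
triangular fin: A = ½·20·35 = 350.00, centroid at (96.67, 11.67).
hole: A = −π·12² = -452.39, centroid at (37.00, 67.00).
ΣA = 12078.47 in², ΣAx_c = 565233.74 in³, ΣAy_c = 802609.50 in³.
x_c = 565233.74/12078.47 = 46.80 in; y_c = 802609.50/12078.47 = 66.45 in.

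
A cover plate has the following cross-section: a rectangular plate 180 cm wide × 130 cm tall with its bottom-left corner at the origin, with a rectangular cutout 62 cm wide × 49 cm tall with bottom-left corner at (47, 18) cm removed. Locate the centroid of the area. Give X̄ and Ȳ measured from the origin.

plate: A = 180 × 130 = 23400.00, centroid at (90.00, 65.00).
hole: A = −(62 × 49) = -3038.00, centroid at (78.00, 42.50).
ΣA = 20362.00 cm², ΣAX̄ = 1869036.00 cm³, ΣAȲ = 1391885.00 cm³.
X̄ = 1869036.00/20362.00 = 91.79 cm; Ȳ = 1391885.00/20362.00 = 68.36 cm.

X̄ = 91.79 cm, Ȳ = 68.36 cm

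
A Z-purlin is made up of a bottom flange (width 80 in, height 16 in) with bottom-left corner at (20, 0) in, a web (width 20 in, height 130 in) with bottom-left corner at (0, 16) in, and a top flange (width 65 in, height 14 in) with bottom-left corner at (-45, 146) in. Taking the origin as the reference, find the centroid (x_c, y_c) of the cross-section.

x_c = 19.09 in, y_c = 75.17 in

bottom flange: A = 80 × 16 = 1280.00, centroid at (60.00, 8.00).
web: A = 20 × 130 = 2600.00, centroid at (10.00, 81.00).
top flange: A = 65 × 14 = 910.00, centroid at (-12.50, 153.00).
ΣA = 4790.00 in², ΣAx_c = 91425.00 in³, ΣAy_c = 360070.00 in³.
x_c = 91425.00/4790.00 = 19.09 in; y_c = 360070.00/4790.00 = 75.17 in.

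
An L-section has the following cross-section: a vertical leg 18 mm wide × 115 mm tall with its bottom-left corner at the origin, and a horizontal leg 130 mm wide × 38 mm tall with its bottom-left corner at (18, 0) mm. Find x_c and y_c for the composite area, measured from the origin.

x_c = 61.15 mm, y_c = 30.37 mm

vertical leg: A = 18 × 115 = 2070.00, centroid at (9.00, 57.50).
horizontal leg: A = 130 × 38 = 4940.00, centroid at (83.00, 19.00).
ΣA = 7010.00 mm²
ΣAx_c = (2070.00)(9.00) + (4940.00)(83.00) = 428650.00 mm³
ΣAy_c = (2070.00)(57.50) + (4940.00)(19.00) = 212885.00 mm³
x_c = 428650.00 / 7010.00 = 61.15 mm
y_c = 212885.00 / 7010.00 = 30.37 mm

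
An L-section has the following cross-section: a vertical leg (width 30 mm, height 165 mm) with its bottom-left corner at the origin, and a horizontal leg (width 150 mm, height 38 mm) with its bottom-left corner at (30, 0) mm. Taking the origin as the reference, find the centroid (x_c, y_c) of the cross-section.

vertical leg: A = 30 × 165 = 4950.00, centroid at (15.00, 82.50).
horizontal leg: A = 150 × 38 = 5700.00, centroid at (105.00, 19.00).
ΣA = 10650.00 mm², ΣAx_c = 672750.00 mm³, ΣAy_c = 516675.00 mm³.
x_c = 672750.00/10650.00 = 63.17 mm; y_c = 516675.00/10650.00 = 48.51 mm.

x_c = 63.17 mm, y_c = 48.51 mm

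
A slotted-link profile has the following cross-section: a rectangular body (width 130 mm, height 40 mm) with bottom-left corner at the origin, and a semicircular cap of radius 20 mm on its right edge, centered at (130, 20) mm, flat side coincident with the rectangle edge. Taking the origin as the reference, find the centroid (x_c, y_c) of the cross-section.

rectangular body: A = 130 × 40 = 5200.00, centroid at (65.00, 20.00).
semicircular end: A = ½π·20² = 628.32, centroid at (138.49, 20.00).
ΣA = 5828.32 mm², ΣAx_c = 425014.74 mm³, ΣAy_c = 116566.37 mm³.
x_c = 425014.74/5828.32 = 72.92 mm; y_c = 116566.37/5828.32 = 20.00 mm.

x_c = 72.92 mm, y_c = 20.00 mm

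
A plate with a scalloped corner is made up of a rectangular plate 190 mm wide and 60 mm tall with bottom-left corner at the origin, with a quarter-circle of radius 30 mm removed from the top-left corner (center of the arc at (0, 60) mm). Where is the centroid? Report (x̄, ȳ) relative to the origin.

x̄ = 100.44 mm, ȳ = 28.86 mm

plate: A = 190 × 60 = 11400.00, centroid at (95.00, 30.00).
removed quarter-circle: A = −¼π·30² = -706.86, centroid at (12.73, 47.27).
ΣA = 10693.14 mm², ΣAx̄ = 1074000.00 mm³, ΣAȳ = 308588.50 mm³.
x̄ = 1074000.00/10693.14 = 100.44 mm; ȳ = 308588.50/10693.14 = 28.86 mm.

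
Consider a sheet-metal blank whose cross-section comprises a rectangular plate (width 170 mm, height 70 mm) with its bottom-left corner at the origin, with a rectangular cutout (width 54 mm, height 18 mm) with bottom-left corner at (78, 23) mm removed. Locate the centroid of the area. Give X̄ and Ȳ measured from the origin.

X̄ = 83.22 mm, Ȳ = 35.27 mm

plate: A = 170 × 70 = 11900.00, centroid at (85.00, 35.00).
hole: A = −(54 × 18) = -972.00, centroid at (105.00, 32.00).
ΣA = 10928.00 mm²
ΣAX̄ = (11900.00)(85.00) + (-972.00)(105.00) = 909440.00 mm³
ΣAȲ = (11900.00)(35.00) + (-972.00)(32.00) = 385396.00 mm³
X̄ = 909440.00 / 10928.00 = 83.22 mm
Ȳ = 385396.00 / 10928.00 = 35.27 mm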